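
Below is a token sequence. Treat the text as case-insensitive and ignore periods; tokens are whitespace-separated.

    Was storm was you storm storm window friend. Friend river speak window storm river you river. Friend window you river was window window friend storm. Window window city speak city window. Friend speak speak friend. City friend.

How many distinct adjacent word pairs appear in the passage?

31

37 tokens → 36 bigram windows in total.
Repeated bigrams (each contributes count−1 duplicates):
  window friend: 3
  storm window: 2
  window window: 2
  you river: 2
5 duplicate windows → 36 − 5 = 31 distinct.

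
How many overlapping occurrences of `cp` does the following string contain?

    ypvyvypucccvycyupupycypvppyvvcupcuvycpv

Sliding a length-2 window over the 39 characters (38 positions):
  position 37–38: cp

1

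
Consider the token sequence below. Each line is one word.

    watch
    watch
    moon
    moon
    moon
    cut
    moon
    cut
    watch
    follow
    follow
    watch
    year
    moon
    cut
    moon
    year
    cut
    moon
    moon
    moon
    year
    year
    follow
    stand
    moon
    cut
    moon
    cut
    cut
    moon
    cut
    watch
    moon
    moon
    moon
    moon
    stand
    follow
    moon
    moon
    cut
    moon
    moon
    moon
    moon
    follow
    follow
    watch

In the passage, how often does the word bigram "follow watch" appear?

Scanning the 48 overlapping bigram windows for "follow watch":
  position 11–12: follow watch
  position 48–49: follow watch

2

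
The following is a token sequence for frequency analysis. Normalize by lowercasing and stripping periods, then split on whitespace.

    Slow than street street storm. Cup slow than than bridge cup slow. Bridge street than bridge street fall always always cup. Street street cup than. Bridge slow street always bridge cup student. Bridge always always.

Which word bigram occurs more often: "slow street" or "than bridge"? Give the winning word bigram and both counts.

"slow street": 1 occurrence
"than bridge": 3 occurrences

"than bridge" (3 vs 1)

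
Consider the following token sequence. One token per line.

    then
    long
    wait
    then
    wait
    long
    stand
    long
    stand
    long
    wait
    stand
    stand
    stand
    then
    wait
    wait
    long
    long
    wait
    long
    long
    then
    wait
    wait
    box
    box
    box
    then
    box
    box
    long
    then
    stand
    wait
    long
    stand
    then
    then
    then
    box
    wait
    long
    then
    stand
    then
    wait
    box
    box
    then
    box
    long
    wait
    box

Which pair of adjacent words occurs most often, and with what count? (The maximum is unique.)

"wait long", 5 times

Bigram frequencies (highest first):
  wait long: 5
  long wait: 4
  then wait: 4
  box box: 4
  long stand: 3
  stand then: 3
  … (16 more, each ≤ 3)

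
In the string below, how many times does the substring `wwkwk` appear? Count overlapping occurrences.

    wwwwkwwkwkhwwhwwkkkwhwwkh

Sliding a length-5 window over the 25 characters (21 positions):
  position 6–10: wwkwk

1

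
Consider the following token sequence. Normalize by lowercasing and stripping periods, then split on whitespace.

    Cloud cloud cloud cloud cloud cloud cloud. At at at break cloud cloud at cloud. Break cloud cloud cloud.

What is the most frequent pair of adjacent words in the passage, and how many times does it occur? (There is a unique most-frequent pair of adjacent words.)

Bigram frequencies (highest first):
  cloud cloud: 9
  cloud at: 2
  at at: 2
  break cloud: 2
  at break: 1
  at cloud: 1
  … (1 more, each ≤ 1)

"cloud cloud", 9 times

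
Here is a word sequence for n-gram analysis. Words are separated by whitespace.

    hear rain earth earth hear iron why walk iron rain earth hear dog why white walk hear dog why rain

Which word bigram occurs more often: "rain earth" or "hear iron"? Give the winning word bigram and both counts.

"rain earth": 2 occurrences
"hear iron": 1 occurrence

"rain earth" (2 vs 1)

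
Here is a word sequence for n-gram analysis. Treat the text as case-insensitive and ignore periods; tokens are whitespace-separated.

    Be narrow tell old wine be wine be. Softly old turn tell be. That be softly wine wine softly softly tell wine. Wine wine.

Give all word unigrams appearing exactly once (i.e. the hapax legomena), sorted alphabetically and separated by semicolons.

narrow; that; turn

Unigram counts meeting the condition (exactly once (i.e. the hapax legomena)):
  narrow: 1
  that: 1
  turn: 1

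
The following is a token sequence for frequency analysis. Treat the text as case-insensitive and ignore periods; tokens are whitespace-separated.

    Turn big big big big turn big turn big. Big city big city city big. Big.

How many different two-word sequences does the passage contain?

6

16 tokens → 15 bigram windows in total.
Repeated bigrams (each contributes count−1 duplicates):
  big big: 5
  turn big: 3
  big city: 2
  big turn: 2
  city big: 2
9 duplicate windows → 15 − 9 = 6 distinct.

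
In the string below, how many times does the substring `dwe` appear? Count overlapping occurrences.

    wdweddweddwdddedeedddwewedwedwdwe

5

Sliding a length-3 window over the 33 characters (31 positions):
  position 2–4: dwe
  position 6–8: dwe
  position 21–23: dwe
  position 26–28: dwe
  position 31–33: dwe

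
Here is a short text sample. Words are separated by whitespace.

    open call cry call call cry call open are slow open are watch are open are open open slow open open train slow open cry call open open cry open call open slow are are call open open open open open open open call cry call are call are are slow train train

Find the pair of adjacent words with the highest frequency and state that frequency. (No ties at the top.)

Bigram frequencies (highest first):
  open open: 9
  cry call: 4
  call open: 4
  open call: 3
  call cry: 3
  open are: 3
  … (17 more, each ≤ 3)

"open open", 9 times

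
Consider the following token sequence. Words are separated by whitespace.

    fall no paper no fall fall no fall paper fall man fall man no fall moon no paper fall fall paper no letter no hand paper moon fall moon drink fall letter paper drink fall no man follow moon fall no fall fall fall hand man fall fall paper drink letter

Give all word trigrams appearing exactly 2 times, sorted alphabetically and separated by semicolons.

Trigram counts meeting the condition (exactly 2 times):
  fall fall paper: 2
  fall no fall: 2
  no fall fall: 2

fall fall paper; fall no fall; no fall fall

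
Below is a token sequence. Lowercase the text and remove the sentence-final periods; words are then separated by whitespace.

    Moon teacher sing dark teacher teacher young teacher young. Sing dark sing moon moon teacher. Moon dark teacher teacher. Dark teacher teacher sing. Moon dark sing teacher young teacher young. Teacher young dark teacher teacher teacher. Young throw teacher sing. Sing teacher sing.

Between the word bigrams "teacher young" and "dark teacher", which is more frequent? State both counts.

"teacher young" (6 vs 4)

"teacher young": 6 occurrences
"dark teacher": 4 occurrences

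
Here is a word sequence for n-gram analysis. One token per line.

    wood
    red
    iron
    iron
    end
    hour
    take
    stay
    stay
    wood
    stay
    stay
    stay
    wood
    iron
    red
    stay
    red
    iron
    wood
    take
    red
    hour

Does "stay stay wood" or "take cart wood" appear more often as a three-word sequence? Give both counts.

"stay stay wood": 2 occurrences
"take cart wood": 0 occurrences

"stay stay wood" (2 vs 0)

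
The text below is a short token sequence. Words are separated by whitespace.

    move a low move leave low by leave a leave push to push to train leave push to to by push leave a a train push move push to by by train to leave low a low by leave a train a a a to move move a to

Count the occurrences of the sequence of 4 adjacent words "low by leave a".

2

Scanning the 46 overlapping 4-gram windows for "low by leave a":
  position 6–9: low by leave a
  position 37–40: low by leave a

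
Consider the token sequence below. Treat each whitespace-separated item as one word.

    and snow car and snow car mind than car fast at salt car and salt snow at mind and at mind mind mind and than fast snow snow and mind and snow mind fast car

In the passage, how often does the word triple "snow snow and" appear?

Scanning the 33 overlapping trigram windows for "snow snow and":
  position 27–29: snow snow and

1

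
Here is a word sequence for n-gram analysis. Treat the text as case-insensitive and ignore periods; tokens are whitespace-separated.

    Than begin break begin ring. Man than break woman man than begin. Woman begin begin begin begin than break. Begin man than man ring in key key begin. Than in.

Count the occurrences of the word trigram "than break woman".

1

Scanning the 28 overlapping trigram windows for "than break woman":
  position 7–9: than break woman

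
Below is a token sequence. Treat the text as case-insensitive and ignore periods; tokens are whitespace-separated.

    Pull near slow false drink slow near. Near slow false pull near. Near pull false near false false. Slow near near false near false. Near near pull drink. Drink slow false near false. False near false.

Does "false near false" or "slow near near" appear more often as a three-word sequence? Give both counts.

"false near false": 4 occurrences
"slow near near": 2 occurrences

"false near false" (4 vs 2)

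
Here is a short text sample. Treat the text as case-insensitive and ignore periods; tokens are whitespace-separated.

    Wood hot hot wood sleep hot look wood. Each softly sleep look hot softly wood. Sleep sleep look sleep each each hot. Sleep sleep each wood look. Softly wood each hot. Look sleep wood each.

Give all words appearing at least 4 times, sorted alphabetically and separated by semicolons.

each; hot; look; sleep; wood

Unigram counts meeting the condition (at least 4 times):
  each: 6
  hot: 6
  look: 5
  sleep: 8
  wood: 7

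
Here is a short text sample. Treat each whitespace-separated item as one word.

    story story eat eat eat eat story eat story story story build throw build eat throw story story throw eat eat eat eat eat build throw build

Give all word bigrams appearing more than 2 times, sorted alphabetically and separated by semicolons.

Bigram counts meeting the condition (more than 2 times):
  eat eat: 7
  story story: 4

eat eat; story story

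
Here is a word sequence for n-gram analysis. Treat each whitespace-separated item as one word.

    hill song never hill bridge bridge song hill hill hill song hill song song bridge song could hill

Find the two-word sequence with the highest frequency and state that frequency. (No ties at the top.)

"hill song", 3 times

Bigram frequencies (highest first):
  hill song: 3
  bridge song: 2
  song hill: 2
  hill hill: 2
  song never: 1
  never hill: 1
  … (6 more, each ≤ 1)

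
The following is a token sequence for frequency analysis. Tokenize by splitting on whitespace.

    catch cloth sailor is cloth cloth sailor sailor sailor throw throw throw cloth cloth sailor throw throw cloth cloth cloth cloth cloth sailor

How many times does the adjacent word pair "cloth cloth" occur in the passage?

Scanning the 22 overlapping bigram windows for "cloth cloth":
  position 5–6: cloth cloth
  position 13–14: cloth cloth
  position 18–19: cloth cloth
  position 19–20: cloth cloth
  position 20–21: cloth cloth
  position 21–22: cloth cloth

6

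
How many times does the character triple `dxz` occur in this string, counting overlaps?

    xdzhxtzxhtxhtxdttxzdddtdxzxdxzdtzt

Sliding a length-3 window over the 34 characters (32 positions):
  position 24–26: dxz
  position 28–30: dxz

2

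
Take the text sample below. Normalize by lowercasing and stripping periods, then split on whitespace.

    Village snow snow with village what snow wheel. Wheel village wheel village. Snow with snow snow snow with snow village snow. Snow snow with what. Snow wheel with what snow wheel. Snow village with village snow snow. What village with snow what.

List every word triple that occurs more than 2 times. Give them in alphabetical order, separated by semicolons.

Trigram counts meeting the condition (more than 2 times):
  snow snow with: 3
  village snow snow: 3
  what snow wheel: 3

snow snow with; village snow snow; what snow wheel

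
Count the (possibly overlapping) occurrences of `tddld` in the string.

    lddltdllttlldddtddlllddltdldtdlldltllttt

0

Sliding a length-5 window over the 40 characters (36 positions):
  (no match at any position)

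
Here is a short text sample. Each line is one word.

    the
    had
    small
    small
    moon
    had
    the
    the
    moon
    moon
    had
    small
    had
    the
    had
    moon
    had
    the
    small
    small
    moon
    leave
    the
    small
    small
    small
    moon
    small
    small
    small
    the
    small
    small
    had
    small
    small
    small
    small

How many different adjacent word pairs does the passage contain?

16

38 tokens → 37 bigram windows in total.
Repeated bigrams (each contributes count−1 duplicates):
  small small: 10
  had small: 3
  had the: 3
  moon had: 3
  small moon: 3
  the small: 3
  small had: 2
  the had: 2
21 duplicate windows → 37 − 21 = 16 distinct.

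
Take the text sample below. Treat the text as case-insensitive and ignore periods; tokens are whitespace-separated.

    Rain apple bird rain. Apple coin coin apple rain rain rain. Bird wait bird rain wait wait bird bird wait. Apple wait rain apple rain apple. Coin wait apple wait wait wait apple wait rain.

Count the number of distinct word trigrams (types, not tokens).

35 tokens → 33 trigram windows in total.
Repeated trigrams (each contributes count−1 duplicates):
  wait apple wait: 3
  apple wait rain: 2
  rain apple coin: 2
4 duplicate windows → 33 − 4 = 29 distinct.

29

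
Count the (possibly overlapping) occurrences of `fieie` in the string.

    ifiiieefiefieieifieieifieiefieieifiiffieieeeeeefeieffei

Sliding a length-5 window over the 55 characters (51 positions):
  position 11–15: fieie
  position 17–21: fieie
  position 23–27: fieie
  position 28–32: fieie
  position 38–42: fieie

5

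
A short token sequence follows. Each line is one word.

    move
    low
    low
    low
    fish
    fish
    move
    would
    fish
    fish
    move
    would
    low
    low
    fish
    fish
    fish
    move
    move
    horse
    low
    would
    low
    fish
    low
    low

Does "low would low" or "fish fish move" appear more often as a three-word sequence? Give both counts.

"low would low": 1 occurrence
"fish fish move": 3 occurrences

"fish fish move" (3 vs 1)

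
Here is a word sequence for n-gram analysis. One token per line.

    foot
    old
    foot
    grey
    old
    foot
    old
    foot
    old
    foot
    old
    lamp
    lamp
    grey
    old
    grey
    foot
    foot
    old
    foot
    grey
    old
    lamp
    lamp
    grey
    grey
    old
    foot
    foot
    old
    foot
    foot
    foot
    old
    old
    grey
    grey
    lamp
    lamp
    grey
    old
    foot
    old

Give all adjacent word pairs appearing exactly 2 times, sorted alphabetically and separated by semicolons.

Bigram counts meeting the condition (exactly 2 times):
  foot grey: 2
  grey grey: 2
  old grey: 2
  old lamp: 2

foot grey; grey grey; old grey; old lamp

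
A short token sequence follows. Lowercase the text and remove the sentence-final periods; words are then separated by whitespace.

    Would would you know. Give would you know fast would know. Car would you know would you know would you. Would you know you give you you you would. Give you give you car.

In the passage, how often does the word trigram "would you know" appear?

5

Scanning the 32 overlapping trigram windows for "would you know":
  position 2–4: would you know
  position 6–8: would you know
  position 13–15: would you know
  position 16–18: would you know
  position 21–23: would you know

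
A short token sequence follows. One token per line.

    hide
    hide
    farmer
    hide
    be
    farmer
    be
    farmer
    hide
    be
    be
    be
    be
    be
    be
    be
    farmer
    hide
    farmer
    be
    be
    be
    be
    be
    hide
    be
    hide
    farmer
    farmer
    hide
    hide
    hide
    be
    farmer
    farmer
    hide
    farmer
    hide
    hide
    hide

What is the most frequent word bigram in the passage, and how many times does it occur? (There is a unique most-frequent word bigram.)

"be be", 10 times

Bigram frequencies (highest first):
  be be: 10
  farmer hide: 6
  hide hide: 5
  hide farmer: 4
  hide be: 4
  be farmer: 4
  … (3 more, each ≤ 2)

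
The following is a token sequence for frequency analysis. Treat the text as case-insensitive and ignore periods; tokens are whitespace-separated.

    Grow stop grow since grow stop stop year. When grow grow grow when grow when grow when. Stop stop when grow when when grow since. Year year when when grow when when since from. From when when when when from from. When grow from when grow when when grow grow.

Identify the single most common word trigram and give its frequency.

"when grow when", 5 times

Trigram frequencies (highest first):
  when grow when: 5
  grow when when: 3
  when when grow: 3
  when grow grow: 2
  grow when grow: 2
  from from when: 2
  … (29 more, each ≤ 2)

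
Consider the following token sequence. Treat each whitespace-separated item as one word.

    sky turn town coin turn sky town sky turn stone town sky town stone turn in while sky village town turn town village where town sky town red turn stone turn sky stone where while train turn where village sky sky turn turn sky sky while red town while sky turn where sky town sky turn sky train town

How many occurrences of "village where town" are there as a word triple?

1

Scanning the 57 overlapping trigram windows for "village where town":
  position 23–25: village where town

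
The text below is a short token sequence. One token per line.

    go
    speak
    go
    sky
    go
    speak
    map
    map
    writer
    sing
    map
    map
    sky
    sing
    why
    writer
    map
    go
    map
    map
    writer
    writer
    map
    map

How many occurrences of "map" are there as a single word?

9

Scanning the 24 tokens for "map":
  position 7: map
  position 8: map
  position 11: map
  position 12: map
  position 17: map
  position 19: map
  position 20: map
  position 23: map
  position 24: map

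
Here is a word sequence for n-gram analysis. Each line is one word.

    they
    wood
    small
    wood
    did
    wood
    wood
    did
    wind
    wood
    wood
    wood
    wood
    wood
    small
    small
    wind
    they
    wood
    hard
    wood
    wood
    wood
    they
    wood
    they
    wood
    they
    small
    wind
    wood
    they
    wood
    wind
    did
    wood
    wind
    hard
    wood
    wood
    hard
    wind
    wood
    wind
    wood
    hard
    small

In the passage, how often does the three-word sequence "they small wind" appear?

Scanning the 45 overlapping trigram windows for "they small wind":
  position 28–30: they small wind

1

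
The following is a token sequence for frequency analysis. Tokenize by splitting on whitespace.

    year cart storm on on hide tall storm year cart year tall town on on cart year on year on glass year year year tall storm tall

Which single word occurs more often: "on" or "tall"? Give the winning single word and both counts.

"on": 6 occurrences
"tall": 4 occurrences

"on" (6 vs 4)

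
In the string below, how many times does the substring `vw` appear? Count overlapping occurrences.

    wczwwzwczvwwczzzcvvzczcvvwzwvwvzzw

Sliding a length-2 window over the 34 characters (33 positions):
  position 10–11: vw
  position 25–26: vw
  position 29–30: vw

3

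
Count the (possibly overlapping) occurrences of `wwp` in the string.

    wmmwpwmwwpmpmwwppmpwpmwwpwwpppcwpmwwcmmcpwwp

5

Sliding a length-3 window over the 44 characters (42 positions):
  position 8–10: wwp
  position 14–16: wwp
  position 23–25: wwp
  position 26–28: wwp
  position 42–44: wwp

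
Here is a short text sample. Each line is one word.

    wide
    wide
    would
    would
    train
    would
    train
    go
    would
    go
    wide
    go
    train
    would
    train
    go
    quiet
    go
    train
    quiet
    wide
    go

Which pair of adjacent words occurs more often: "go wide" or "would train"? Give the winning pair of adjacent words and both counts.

"would train" (3 vs 1)

"go wide": 1 occurrence
"would train": 3 occurrences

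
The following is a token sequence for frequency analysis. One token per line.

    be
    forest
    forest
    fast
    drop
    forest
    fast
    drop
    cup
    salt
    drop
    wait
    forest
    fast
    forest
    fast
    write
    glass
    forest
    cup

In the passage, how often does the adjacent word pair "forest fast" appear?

Scanning the 19 overlapping bigram windows for "forest fast":
  position 3–4: forest fast
  position 6–7: forest fast
  position 13–14: forest fast
  position 15–16: forest fast

4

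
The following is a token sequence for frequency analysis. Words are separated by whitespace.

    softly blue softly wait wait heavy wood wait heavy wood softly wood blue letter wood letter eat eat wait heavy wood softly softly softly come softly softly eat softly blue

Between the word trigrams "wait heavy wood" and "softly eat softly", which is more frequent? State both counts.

"wait heavy wood": 3 occurrences
"softly eat softly": 1 occurrence

"wait heavy wood" (3 vs 1)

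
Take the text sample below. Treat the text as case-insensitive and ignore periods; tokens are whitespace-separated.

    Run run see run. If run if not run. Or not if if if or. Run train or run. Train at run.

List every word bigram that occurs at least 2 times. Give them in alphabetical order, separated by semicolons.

if if; or run; run if; run train

Bigram counts meeting the condition (at least 2 times):
  if if: 2
  or run: 2
  run if: 2
  run train: 2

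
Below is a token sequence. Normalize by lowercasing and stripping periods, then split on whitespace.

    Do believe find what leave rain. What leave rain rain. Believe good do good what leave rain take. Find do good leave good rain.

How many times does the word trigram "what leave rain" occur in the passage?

3

Scanning the 22 overlapping trigram windows for "what leave rain":
  position 4–6: what leave rain
  position 7–9: what leave rain
  position 15–17: what leave rain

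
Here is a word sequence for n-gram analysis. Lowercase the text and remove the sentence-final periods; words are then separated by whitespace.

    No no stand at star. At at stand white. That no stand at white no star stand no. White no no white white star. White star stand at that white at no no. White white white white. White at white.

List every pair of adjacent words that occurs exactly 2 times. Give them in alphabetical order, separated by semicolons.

Bigram counts meeting the condition (exactly 2 times):
  at white: 2
  no stand: 2
  star stand: 2
  white at: 2
  white no: 2
  white star: 2

at white; no stand; star stand; white at; white no; white star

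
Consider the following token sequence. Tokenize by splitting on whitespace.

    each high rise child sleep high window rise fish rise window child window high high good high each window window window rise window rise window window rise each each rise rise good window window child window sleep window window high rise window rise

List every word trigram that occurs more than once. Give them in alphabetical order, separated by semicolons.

rise window rise; window child window; window rise window; window window rise

Trigram counts meeting the condition (more than once):
  rise window rise: 2
  window child window: 2
  window rise window: 2
  window window rise: 2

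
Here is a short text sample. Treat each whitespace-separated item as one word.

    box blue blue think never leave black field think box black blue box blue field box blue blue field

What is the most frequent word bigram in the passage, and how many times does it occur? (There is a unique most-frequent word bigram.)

"box blue", 3 times

Bigram frequencies (highest first):
  box blue: 3
  blue blue: 2
  blue field: 2
  blue think: 1
  think never: 1
  never leave: 1
  … (8 more, each ≤ 1)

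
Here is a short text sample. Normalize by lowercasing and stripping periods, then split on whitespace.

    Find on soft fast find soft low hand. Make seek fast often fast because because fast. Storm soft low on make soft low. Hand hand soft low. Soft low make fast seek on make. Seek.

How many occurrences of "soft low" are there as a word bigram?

5

Scanning the 34 overlapping bigram windows for "soft low":
  position 6–7: soft low
  position 18–19: soft low
  position 22–23: soft low
  position 26–27: soft low
  position 28–29: soft low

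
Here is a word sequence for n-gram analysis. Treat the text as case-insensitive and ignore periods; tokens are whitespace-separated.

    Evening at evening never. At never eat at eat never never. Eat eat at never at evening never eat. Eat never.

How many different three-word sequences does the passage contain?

17

21 tokens → 19 trigram windows in total.
Repeated trigrams (each contributes count−1 duplicates):
  at evening never: 2
  never eat eat: 2
2 duplicate windows → 19 − 2 = 17 distinct.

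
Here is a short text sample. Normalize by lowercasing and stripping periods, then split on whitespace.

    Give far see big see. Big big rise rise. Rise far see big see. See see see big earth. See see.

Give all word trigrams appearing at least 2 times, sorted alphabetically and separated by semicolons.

Trigram counts meeting the condition (at least 2 times):
  far see big: 2
  see big see: 2
  see see see: 2

far see big; see big see; see see see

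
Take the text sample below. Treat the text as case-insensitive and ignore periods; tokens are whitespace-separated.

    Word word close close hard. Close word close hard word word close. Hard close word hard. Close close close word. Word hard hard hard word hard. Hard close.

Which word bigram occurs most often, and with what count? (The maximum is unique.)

"hard close", 4 times

Bigram frequencies (highest first):
  hard close: 4
  word word: 3
  word close: 3
  close close: 3
  close hard: 3
  close word: 3
  … (3 more, each ≤ 3)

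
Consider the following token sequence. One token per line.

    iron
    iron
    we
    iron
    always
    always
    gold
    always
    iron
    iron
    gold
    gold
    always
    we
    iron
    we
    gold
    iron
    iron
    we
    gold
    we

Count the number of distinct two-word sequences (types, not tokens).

14

22 tokens → 21 bigram windows in total.
Repeated bigrams (each contributes count−1 duplicates):
  iron iron: 3
  iron we: 3
  gold always: 2
  we gold: 2
  we iron: 2
7 duplicate windows → 21 − 7 = 14 distinct.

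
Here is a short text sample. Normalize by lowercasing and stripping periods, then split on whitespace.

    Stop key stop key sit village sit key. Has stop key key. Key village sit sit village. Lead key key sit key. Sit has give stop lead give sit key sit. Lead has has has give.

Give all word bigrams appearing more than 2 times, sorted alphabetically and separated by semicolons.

Bigram counts meeting the condition (more than 2 times):
  key key: 3
  key sit: 4
  sit key: 3
  stop key: 3

key key; key sit; sit key; stop key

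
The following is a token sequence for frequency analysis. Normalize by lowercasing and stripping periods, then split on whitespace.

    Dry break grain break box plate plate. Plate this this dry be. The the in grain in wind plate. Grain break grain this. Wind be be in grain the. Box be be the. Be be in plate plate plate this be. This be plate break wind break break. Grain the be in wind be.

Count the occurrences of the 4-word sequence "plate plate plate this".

Scanning the 51 overlapping 4-gram windows for "plate plate plate this":
  position 6–9: plate plate plate this
  position 37–40: plate plate plate this

2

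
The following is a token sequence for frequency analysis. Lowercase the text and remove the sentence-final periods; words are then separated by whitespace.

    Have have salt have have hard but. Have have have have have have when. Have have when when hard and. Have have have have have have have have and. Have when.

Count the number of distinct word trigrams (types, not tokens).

31 tokens → 29 trigram windows in total.
Repeated trigrams (each contributes count−1 duplicates):
  have have have: 10
  have have when: 2
10 duplicate windows → 29 − 10 = 19 distinct.

19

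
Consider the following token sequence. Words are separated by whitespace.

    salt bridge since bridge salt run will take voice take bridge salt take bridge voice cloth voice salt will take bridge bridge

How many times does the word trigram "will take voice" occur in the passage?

Scanning the 20 overlapping trigram windows for "will take voice":
  position 7–9: will take voice

1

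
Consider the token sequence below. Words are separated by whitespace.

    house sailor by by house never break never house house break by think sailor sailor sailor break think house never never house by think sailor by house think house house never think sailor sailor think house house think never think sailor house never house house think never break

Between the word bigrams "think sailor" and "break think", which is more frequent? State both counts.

"think sailor": 4 occurrences
"break think": 1 occurrence

"think sailor" (4 vs 1)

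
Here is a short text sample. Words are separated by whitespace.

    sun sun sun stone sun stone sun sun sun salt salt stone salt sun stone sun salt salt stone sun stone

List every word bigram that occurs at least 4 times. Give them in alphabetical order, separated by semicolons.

Bigram counts meeting the condition (at least 4 times):
  stone sun: 4
  sun stone: 4
  sun sun: 4

stone sun; sun stone; sun sun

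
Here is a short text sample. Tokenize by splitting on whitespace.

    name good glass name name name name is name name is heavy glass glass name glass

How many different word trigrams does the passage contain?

16 tokens → 14 trigram windows in total.
Repeated trigrams (each contributes count−1 duplicates):
  name name is: 2
  name name name: 2
2 duplicate windows → 14 − 2 = 12 distinct.

12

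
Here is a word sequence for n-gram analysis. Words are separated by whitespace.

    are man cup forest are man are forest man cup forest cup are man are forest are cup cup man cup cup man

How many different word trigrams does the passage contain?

17

23 tokens → 21 trigram windows in total.
Repeated trigrams (each contributes count−1 duplicates):
  are man are: 2
  cup cup man: 2
  man are forest: 2
  man cup forest: 2
4 duplicate windows → 21 − 4 = 17 distinct.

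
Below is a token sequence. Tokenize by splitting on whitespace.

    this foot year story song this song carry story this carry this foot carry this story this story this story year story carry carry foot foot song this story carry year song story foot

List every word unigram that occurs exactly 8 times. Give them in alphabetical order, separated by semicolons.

story; this

Unigram counts meeting the condition (exactly 8 times):
  story: 8
  this: 8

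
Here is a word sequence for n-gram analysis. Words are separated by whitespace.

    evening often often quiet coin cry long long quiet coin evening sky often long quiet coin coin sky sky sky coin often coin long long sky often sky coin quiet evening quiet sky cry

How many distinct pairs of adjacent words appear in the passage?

34 tokens → 33 bigram windows in total.
Repeated bigrams (each contributes count−1 duplicates):
  quiet coin: 3
  long long: 2
  long quiet: 2
  sky coin: 2
  sky often: 2
  sky sky: 2
7 duplicate windows → 33 − 7 = 26 distinct.

26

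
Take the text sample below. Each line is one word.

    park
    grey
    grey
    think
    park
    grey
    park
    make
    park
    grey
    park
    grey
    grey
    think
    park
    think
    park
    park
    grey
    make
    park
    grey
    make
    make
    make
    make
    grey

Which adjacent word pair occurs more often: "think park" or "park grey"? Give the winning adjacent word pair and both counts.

"park grey" (6 vs 3)

"think park": 3 occurrences
"park grey": 6 occurrences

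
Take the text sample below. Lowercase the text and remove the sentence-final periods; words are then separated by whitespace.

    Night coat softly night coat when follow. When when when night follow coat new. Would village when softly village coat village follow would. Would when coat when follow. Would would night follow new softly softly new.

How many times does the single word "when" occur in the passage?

Scanning the 36 tokens for "when":
  position 6: when
  position 8: when
  position 9: when
  position 10: when
  position 17: when
  position 25: when
  position 27: when

7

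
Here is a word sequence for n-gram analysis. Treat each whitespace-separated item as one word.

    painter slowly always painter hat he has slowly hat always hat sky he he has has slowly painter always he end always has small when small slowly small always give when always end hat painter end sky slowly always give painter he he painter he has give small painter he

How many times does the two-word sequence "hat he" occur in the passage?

1

Scanning the 49 overlapping bigram windows for "hat he":
  position 5–6: hat he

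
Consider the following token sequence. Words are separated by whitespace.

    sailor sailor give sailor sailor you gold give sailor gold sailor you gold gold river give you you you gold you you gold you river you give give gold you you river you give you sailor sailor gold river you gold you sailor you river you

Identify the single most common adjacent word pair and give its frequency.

"you gold", 5 times

Bigram frequencies (highest first):
  you gold: 5
  you you: 4
  gold you: 4
  river you: 4
  sailor sailor: 3
  sailor you: 3
  … (14 more, each ≤ 3)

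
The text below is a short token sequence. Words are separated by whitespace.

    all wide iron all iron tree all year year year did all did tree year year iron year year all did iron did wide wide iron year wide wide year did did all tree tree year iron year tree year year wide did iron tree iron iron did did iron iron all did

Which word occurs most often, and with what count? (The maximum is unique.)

"year", 13 times

Unigram frequencies (highest first):
  year: 13
  iron: 11
  did: 10
  all: 7
  wide: 6
  tree: 6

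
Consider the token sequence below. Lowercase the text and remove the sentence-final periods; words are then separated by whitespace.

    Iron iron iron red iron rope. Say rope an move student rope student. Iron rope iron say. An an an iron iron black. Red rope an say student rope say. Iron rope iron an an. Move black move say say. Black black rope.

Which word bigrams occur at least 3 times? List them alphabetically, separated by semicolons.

an an; iron iron; iron rope

Bigram counts meeting the condition (at least 3 times):
  an an: 3
  iron iron: 3
  iron rope: 3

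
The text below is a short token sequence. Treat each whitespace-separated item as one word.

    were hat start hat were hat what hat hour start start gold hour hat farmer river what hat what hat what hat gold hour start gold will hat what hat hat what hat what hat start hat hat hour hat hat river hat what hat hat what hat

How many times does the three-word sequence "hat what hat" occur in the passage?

8

Scanning the 46 overlapping trigram windows for "hat what hat":
  position 6–8: hat what hat
  position 18–20: hat what hat
  position 20–22: hat what hat
  position 28–30: hat what hat
  position 31–33: hat what hat
  position 33–35: hat what hat
  position 43–45: hat what hat
  position 46–48: hat what hat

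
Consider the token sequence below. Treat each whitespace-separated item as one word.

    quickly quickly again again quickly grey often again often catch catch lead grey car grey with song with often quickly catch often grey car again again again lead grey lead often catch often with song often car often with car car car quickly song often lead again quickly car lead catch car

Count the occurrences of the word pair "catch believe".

Scanning the 51 overlapping bigram windows for "catch believe":
  (none found)

0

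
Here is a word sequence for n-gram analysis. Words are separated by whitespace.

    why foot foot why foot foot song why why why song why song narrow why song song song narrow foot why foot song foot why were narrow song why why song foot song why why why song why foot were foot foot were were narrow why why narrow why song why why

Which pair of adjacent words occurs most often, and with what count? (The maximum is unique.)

Bigram frequencies (highest first):
  why why: 7
  song why: 6
  why song: 6
  why foot: 4
  foot foot: 3
  foot why: 3
  … (13 more, each ≤ 3)

"why why", 7 times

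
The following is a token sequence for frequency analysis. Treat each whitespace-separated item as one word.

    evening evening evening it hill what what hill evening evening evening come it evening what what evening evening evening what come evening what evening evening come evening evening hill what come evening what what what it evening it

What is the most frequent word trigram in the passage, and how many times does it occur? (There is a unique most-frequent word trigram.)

"evening evening evening", 3 times

Trigram frequencies (highest first):
  evening evening evening: 3
  evening evening come: 2
  evening what what: 2
  what evening evening: 2
  what come evening: 2
  come evening what: 2
  … (23 more, each ≤ 1)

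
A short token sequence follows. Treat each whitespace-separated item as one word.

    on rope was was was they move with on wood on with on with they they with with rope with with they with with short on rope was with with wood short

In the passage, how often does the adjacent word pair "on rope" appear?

2

Scanning the 31 overlapping bigram windows for "on rope":
  position 1–2: on rope
  position 26–27: on rope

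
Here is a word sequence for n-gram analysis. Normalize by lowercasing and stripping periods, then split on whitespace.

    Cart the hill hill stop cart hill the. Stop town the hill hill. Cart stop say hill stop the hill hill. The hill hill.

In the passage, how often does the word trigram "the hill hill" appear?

4

Scanning the 22 overlapping trigram windows for "the hill hill":
  position 2–4: the hill hill
  position 11–13: the hill hill
  position 19–21: the hill hill
  position 22–24: the hill hill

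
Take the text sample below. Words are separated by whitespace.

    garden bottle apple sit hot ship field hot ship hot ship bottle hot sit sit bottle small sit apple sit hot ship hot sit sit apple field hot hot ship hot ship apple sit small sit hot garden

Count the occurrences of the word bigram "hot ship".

6

Scanning the 37 overlapping bigram windows for "hot ship":
  position 5–6: hot ship
  position 8–9: hot ship
  position 10–11: hot ship
  position 21–22: hot ship
  position 29–30: hot ship
  position 31–32: hot ship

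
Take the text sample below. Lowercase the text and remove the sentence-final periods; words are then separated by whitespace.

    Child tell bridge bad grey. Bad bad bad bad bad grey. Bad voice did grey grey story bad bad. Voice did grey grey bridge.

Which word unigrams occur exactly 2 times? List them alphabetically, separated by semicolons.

bridge; did; voice

Unigram counts meeting the condition (exactly 2 times):
  bridge: 2
  did: 2
  voice: 2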